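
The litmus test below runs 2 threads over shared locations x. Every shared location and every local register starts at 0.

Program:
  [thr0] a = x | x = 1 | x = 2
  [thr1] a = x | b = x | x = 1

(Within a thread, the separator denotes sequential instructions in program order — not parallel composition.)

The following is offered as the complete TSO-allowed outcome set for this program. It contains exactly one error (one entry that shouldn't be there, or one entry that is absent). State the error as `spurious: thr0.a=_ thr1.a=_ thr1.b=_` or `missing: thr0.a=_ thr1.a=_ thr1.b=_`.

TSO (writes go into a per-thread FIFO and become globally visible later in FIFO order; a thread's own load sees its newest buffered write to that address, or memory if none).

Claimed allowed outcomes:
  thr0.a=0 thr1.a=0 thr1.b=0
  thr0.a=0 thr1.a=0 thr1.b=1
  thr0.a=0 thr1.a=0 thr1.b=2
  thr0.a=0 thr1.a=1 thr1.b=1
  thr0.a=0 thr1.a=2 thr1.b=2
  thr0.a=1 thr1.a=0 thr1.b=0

missing: thr0.a=0 thr1.a=1 thr1.b=2

outcome vector order: (thr0.a,thr1.a,thr1.b)
TSO (7): <0 0 0>; <0 0 1>; <0 0 2>; <0 1 1>; <0 1 2>; <0 2 2>; <1 0 0>
TSO∖claimed = {<0 1 2>}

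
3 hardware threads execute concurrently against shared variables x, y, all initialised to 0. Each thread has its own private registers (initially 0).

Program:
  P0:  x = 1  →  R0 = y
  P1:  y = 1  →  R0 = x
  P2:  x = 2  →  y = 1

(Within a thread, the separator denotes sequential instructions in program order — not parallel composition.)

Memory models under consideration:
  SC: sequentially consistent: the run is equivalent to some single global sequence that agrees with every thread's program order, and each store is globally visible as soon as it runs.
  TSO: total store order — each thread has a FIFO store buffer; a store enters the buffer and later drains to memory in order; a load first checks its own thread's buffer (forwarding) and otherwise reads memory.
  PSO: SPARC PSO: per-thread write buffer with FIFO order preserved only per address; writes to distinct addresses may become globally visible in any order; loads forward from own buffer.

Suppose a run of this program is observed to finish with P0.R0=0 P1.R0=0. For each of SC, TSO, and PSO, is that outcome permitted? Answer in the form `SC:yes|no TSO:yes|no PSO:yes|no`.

outcome vector order: (P0.R0,P1.R0)
under SC → (0,1) (0,2) (1,0) (1,1) (1,2)
under TSO → (0,0) (0,1) (0,2) (1,0) (1,1) (1,2)
under PSO → (0,0) (0,1) (0,2) (1,0) (1,1) (1,2)
target (0,0) ∈ {TSO,PSO}

SC:no TSO:yes PSO:yes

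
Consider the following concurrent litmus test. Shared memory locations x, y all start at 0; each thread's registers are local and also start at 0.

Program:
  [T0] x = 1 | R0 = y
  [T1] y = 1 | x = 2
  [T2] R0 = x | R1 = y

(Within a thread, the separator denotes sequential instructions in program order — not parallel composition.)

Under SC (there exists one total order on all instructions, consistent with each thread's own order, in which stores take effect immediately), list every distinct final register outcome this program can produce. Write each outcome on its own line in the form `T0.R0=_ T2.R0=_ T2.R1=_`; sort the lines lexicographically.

outcome vector order: (T0.R0,T2.R0,T2.R1)
|SC outcomes| = 10

T0.R0=0 T2.R0=0 T2.R1=0
T0.R0=0 T2.R0=0 T2.R1=1
T0.R0=0 T2.R0=1 T2.R1=0
T0.R0=0 T2.R0=1 T2.R1=1
T0.R0=0 T2.R0=2 T2.R1=1
T0.R0=1 T2.R0=0 T2.R1=0
T0.R0=1 T2.R0=0 T2.R1=1
T0.R0=1 T2.R0=1 T2.R1=0
T0.R0=1 T2.R0=1 T2.R1=1
T0.R0=1 T2.R0=2 T2.R1=1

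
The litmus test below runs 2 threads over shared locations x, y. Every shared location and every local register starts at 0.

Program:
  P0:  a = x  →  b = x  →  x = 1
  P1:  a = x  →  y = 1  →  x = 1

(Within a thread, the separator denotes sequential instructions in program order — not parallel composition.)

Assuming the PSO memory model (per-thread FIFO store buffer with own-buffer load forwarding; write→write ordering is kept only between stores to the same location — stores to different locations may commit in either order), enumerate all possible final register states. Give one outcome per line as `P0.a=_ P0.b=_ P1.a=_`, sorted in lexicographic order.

P0.a=0 P0.b=0 P1.a=0
P0.a=0 P0.b=0 P1.a=1
P0.a=0 P0.b=1 P1.a=0
P0.a=1 P0.b=1 P1.a=0

outcome vector order: (P0.a,P0.b,P1.a)
|PSO outcomes| = 4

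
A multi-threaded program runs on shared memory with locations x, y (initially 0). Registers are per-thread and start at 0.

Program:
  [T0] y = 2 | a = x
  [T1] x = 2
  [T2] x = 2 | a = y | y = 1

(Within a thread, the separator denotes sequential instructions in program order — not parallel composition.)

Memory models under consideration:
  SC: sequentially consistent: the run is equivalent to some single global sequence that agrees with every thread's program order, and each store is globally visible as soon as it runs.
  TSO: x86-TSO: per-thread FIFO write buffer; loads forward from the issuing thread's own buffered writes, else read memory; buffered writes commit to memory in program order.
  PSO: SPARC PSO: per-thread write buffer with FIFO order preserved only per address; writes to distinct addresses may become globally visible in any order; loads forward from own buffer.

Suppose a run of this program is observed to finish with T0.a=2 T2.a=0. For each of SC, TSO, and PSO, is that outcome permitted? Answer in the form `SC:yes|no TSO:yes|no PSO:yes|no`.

SC:yes TSO:yes PSO:yes

outcome vector order: (T0.a,T2.a)
under SC → 0/2 2/0 2/2
under TSO → 0/0 0/2 2/0 2/2
under PSO → 0/0 0/2 2/0 2/2
target 2/0 ∈ {SC,TSO,PSO}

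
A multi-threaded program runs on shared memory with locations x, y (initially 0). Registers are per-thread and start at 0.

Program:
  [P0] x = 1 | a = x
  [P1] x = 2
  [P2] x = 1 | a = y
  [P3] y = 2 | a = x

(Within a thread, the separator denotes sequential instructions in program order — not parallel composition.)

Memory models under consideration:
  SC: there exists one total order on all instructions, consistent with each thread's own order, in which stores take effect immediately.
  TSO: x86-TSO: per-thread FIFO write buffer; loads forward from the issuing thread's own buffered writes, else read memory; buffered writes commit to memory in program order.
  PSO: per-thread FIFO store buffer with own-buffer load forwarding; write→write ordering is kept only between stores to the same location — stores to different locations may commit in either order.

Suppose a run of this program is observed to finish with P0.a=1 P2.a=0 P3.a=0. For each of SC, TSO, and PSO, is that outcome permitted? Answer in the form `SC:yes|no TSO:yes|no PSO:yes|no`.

outcome vector order: (P0.a,P2.a,P3.a)
under SC → 1/0/1, 1/0/2, 1/2/0, 1/2/1, 1/2/2, 2/0/1, 2/0/2, 2/2/0, 2/2/1, 2/2/2
under TSO → 1/0/0, 1/0/1, 1/0/2, 1/2/0, 1/2/1, 1/2/2, 2/0/0, 2/0/1, 2/0/2, 2/2/0, 2/2/1, 2/2/2
under PSO → 1/0/0, 1/0/1, 1/0/2, 1/2/0, 1/2/1, 1/2/2, 2/0/0, 2/0/1, 2/0/2, 2/2/0, 2/2/1, 2/2/2
target 1/0/0 ∈ {TSO,PSO}

SC:no TSO:yes PSO:yes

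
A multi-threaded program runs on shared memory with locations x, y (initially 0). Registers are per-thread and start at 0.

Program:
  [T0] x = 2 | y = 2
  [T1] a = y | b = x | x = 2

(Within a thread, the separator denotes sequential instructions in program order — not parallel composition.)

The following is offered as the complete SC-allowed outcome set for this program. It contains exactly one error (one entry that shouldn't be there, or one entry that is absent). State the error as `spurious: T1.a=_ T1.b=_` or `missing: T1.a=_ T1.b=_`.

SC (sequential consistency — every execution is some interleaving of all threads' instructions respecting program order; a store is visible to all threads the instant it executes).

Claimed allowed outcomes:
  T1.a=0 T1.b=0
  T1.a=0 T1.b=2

missing: T1.a=2 T1.b=2

outcome vector order: (T1.a,T1.b)
[SC] allowed = {<0 0>; <0 2>; <2 2>}
SC∖claimed = {<2 2>}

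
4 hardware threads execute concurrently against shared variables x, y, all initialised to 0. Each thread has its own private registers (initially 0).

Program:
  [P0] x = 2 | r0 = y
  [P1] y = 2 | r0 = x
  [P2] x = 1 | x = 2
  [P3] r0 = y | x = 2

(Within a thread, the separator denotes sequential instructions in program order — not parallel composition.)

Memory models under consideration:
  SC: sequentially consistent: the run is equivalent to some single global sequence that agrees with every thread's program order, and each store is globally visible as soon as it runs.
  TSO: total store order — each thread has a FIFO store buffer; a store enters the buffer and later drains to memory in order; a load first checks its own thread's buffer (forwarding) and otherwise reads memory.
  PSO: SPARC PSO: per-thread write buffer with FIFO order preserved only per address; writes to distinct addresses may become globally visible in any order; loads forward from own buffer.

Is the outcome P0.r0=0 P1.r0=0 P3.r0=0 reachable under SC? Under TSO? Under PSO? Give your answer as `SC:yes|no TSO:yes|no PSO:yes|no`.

SC:no TSO:yes PSO:yes

outcome vector order: (P0.r0,P1.r0,P3.r0)
[SC] allowed = {<0 1 0>, <0 1 2>, <0 2 0>, <0 2 2>, <2 0 0>, <2 0 2>, <2 1 0>, <2 1 2>, <2 2 0>, <2 2 2>}
[TSO] allowed = {<0 0 0>, <0 0 2>, <0 1 0>, <0 1 2>, <0 2 0>, <0 2 2>, <2 0 0>, <2 0 2>, <2 1 0>, <2 1 2>, <2 2 0>, <2 2 2>}
[PSO] allowed = {<0 0 0>, <0 0 2>, <0 1 0>, <0 1 2>, <0 2 0>, <0 2 2>, <2 0 0>, <2 0 2>, <2 1 0>, <2 1 2>, <2 2 0>, <2 2 2>}
target <0 0 0> ∈ {TSO,PSO}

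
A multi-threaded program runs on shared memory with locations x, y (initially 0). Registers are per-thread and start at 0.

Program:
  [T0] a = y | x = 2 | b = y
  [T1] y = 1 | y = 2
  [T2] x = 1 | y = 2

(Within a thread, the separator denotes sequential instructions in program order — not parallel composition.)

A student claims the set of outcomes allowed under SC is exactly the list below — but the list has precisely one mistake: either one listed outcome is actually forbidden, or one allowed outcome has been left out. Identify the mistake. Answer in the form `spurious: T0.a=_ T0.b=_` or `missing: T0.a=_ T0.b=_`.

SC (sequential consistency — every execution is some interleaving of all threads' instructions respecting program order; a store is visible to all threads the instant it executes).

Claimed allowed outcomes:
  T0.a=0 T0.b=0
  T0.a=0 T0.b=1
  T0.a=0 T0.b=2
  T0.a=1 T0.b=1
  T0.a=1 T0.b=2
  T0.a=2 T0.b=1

missing: T0.a=2 T0.b=2

outcome vector order: (T0.a,T0.b)
under SC → 00; 01; 02; 11; 12; 21; 22
SC∖claimed = {22}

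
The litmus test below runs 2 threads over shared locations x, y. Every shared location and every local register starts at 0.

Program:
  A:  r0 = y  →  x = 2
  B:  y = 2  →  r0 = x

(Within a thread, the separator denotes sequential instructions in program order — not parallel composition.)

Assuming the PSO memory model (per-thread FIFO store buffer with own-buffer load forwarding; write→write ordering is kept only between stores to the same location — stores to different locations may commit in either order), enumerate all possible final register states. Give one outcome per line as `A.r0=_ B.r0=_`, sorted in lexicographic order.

outcome vector order: (A.r0,B.r0)
|PSO outcomes| = 4

A.r0=0 B.r0=0
A.r0=0 B.r0=2
A.r0=2 B.r0=0
A.r0=2 B.r0=2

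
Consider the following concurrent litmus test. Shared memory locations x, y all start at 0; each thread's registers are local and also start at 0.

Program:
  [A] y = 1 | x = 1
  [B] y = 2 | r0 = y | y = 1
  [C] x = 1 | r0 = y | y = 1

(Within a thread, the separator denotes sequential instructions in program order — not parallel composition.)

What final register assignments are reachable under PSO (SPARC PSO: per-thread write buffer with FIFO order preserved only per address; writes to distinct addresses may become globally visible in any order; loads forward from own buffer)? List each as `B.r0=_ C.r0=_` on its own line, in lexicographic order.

outcome vector order: (B.r0,C.r0)
|PSO outcomes| = 6

B.r0=1 C.r0=0
B.r0=1 C.r0=1
B.r0=1 C.r0=2
B.r0=2 C.r0=0
B.r0=2 C.r0=1
B.r0=2 C.r0=2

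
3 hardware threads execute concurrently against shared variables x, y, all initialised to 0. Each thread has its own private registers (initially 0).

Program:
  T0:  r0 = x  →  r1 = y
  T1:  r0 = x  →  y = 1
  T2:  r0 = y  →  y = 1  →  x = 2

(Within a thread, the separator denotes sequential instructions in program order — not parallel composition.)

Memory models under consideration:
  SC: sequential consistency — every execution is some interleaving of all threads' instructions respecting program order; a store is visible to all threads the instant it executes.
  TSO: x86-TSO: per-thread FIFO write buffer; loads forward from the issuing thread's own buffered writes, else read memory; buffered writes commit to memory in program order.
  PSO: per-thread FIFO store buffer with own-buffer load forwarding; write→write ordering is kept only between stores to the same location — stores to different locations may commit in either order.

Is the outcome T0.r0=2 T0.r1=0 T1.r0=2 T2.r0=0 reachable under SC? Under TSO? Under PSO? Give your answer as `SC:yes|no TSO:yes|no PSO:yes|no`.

SC:no TSO:no PSO:yes

outcome vector order: (T0.r0,T0.r1,T1.r0,T2.r0)
SC (9): 0/0/0/0 0/0/0/1 0/0/2/0 0/1/0/0 0/1/0/1 0/1/2/0 2/1/0/0 2/1/0/1 2/1/2/0
TSO (9): 0/0/0/0 0/0/0/1 0/0/2/0 0/1/0/0 0/1/0/1 0/1/2/0 2/1/0/0 2/1/0/1 2/1/2/0
PSO (11): 0/0/0/0 0/0/0/1 0/0/2/0 0/1/0/0 0/1/0/1 0/1/2/0 2/0/0/0 2/0/2/0 2/1/0/0 2/1/0/1 2/1/2/0
target 2/0/2/0 ∈ {PSO}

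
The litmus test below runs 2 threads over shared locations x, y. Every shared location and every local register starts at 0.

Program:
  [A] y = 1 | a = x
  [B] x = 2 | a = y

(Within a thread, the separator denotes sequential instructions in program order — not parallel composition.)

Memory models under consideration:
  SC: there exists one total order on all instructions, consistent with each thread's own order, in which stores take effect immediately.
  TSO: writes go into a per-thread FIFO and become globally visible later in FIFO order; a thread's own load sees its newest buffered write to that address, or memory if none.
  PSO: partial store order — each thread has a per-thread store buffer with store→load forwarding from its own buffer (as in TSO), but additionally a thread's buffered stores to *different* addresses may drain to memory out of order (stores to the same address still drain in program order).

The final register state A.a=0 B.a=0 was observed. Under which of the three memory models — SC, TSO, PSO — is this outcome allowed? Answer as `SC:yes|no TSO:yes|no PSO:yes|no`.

SC:no TSO:yes PSO:yes

outcome vector order: (A.a,B.a)
[SC] allowed = {<0 1> <2 0> <2 1>}
[TSO] allowed = {<0 0> <0 1> <2 0> <2 1>}
[PSO] allowed = {<0 0> <0 1> <2 0> <2 1>}
target <0 0> ∈ {TSO,PSO}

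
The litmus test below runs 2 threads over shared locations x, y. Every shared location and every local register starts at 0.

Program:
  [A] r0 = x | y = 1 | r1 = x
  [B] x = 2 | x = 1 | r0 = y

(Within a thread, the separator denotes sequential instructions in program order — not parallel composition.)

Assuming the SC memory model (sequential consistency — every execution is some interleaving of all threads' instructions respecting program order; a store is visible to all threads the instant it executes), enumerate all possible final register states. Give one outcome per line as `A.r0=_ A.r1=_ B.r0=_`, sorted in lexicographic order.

outcome vector order: (A.r0,A.r1,B.r0)
|SC outcomes| = 9

A.r0=0 A.r1=0 B.r0=1
A.r0=0 A.r1=1 B.r0=0
A.r0=0 A.r1=1 B.r0=1
A.r0=0 A.r1=2 B.r0=1
A.r0=1 A.r1=1 B.r0=0
A.r0=1 A.r1=1 B.r0=1
A.r0=2 A.r1=1 B.r0=0
A.r0=2 A.r1=1 B.r0=1
A.r0=2 A.r1=2 B.r0=1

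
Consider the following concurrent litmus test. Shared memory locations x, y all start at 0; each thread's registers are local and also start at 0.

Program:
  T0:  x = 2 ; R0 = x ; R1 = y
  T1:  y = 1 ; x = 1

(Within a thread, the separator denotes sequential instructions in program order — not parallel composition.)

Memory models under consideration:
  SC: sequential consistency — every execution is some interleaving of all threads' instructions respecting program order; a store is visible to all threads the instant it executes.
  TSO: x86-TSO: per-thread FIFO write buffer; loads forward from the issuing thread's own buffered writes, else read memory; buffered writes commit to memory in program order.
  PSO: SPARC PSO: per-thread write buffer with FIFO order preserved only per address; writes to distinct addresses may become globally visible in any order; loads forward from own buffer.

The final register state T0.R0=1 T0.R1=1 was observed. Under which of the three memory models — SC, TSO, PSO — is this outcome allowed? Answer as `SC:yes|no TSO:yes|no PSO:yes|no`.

outcome vector order: (T0.R0,T0.R1)
[SC] allowed = {1/1; 2/0; 2/1}
[TSO] allowed = {1/1; 2/0; 2/1}
[PSO] allowed = {1/0; 1/1; 2/0; 2/1}
target 1/1 ∈ {SC,TSO,PSO}

SC:yes TSO:yes PSO:yes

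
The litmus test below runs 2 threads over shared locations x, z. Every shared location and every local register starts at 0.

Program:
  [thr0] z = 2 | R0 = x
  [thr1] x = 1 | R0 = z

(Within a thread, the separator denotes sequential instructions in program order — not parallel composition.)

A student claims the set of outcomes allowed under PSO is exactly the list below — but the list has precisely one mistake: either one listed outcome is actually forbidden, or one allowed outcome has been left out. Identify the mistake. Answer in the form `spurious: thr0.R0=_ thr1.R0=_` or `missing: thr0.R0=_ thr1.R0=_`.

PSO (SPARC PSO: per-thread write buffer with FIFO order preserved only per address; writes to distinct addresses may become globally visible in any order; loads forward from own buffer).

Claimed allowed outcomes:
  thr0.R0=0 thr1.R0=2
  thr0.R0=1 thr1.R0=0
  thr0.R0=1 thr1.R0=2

missing: thr0.R0=0 thr1.R0=0

outcome vector order: (thr0.R0,thr1.R0)
PSO: 4 outcomes — {0/0 0/2 1/0 1/2}
PSO∖claimed = {0/0}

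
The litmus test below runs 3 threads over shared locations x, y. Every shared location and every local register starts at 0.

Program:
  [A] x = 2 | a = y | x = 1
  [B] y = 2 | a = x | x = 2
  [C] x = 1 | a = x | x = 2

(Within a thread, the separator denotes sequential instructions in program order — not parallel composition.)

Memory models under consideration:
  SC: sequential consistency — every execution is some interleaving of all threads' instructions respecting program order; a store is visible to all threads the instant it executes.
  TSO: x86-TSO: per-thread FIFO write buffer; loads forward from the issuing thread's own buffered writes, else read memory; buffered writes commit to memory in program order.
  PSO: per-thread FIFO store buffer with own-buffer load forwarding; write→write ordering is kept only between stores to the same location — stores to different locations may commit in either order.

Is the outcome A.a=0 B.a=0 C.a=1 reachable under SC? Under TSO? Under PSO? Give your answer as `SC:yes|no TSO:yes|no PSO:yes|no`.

SC:no TSO:yes PSO:yes

outcome vector order: (A.a,B.a,C.a)
SC: 10 outcomes — {<0 1 1>, <0 1 2>, <0 2 1>, <0 2 2>, <2 0 1>, <2 0 2>, <2 1 1>, <2 1 2>, <2 2 1>, <2 2 2>}
TSO: 12 outcomes — {<0 0 1>, <0 0 2>, <0 1 1>, <0 1 2>, <0 2 1>, <0 2 2>, <2 0 1>, <2 0 2>, <2 1 1>, <2 1 2>, <2 2 1>, <2 2 2>}
PSO: 12 outcomes — {<0 0 1>, <0 0 2>, <0 1 1>, <0 1 2>, <0 2 1>, <0 2 2>, <2 0 1>, <2 0 2>, <2 1 1>, <2 1 2>, <2 2 1>, <2 2 2>}
target <0 0 1> ∈ {TSO,PSO}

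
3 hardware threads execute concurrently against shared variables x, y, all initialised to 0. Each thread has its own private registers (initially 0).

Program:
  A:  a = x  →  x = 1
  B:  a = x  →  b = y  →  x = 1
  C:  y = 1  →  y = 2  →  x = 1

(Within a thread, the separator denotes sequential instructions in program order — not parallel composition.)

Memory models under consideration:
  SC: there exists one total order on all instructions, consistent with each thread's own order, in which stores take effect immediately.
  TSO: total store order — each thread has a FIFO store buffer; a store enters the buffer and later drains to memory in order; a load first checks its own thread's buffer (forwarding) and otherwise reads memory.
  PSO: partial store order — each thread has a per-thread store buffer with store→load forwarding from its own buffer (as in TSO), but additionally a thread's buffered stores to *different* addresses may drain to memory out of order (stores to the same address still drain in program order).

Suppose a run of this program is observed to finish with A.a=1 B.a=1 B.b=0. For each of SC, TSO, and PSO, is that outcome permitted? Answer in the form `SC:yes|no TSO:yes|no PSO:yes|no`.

SC:no TSO:no PSO:yes

outcome vector order: (A.a,B.a,B.b)
under SC → 0/0/0 0/0/1 0/0/2 0/1/0 0/1/1 0/1/2 1/0/0 1/0/1 1/0/2 1/1/2
under TSO → 0/0/0 0/0/1 0/0/2 0/1/0 0/1/1 0/1/2 1/0/0 1/0/1 1/0/2 1/1/2
under PSO → 0/0/0 0/0/1 0/0/2 0/1/0 0/1/1 0/1/2 1/0/0 1/0/1 1/0/2 1/1/0 1/1/1 1/1/2
target 1/1/0 ∈ {PSO}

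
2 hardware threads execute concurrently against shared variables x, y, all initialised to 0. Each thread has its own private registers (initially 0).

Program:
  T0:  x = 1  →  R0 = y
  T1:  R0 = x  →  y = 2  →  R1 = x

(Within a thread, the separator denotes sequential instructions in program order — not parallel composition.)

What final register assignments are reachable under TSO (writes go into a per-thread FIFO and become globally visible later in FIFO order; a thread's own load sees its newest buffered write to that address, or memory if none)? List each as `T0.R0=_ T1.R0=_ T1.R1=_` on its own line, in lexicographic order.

outcome vector order: (T0.R0,T1.R0,T1.R1)
|TSO outcomes| = 6

T0.R0=0 T1.R0=0 T1.R1=0
T0.R0=0 T1.R0=0 T1.R1=1
T0.R0=0 T1.R0=1 T1.R1=1
T0.R0=2 T1.R0=0 T1.R1=0
T0.R0=2 T1.R0=0 T1.R1=1
T0.R0=2 T1.R0=1 T1.R1=1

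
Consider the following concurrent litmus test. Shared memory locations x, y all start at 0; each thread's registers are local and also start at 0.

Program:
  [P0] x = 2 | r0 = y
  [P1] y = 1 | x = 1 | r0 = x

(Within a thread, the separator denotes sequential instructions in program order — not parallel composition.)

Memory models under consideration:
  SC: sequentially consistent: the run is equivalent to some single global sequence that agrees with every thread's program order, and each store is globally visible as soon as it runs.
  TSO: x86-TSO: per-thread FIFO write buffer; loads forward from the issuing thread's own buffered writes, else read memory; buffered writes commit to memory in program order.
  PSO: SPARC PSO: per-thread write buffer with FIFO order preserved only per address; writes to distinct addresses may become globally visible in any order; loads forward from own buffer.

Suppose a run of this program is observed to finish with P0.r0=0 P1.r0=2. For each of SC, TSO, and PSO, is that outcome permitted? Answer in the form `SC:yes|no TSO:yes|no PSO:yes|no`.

SC:no TSO:yes PSO:yes

outcome vector order: (P0.r0,P1.r0)
under SC → <0 1> <1 1> <1 2>
under TSO → <0 1> <0 2> <1 1> <1 2>
under PSO → <0 1> <0 2> <1 1> <1 2>
target <0 2> ∈ {TSO,PSO}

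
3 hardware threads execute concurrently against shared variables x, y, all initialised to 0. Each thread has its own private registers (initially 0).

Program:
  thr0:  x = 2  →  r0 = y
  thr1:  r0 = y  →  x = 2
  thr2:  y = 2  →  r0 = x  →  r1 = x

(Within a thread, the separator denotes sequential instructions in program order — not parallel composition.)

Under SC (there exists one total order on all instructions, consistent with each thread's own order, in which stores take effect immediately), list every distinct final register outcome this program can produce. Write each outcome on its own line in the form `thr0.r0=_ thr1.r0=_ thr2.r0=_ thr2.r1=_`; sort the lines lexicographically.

outcome vector order: (thr0.r0,thr1.r0,thr2.r0,thr2.r1)
|SC outcomes| = 8

thr0.r0=0 thr1.r0=0 thr2.r0=2 thr2.r1=2
thr0.r0=0 thr1.r0=2 thr2.r0=2 thr2.r1=2
thr0.r0=2 thr1.r0=0 thr2.r0=0 thr2.r1=0
thr0.r0=2 thr1.r0=0 thr2.r0=0 thr2.r1=2
thr0.r0=2 thr1.r0=0 thr2.r0=2 thr2.r1=2
thr0.r0=2 thr1.r0=2 thr2.r0=0 thr2.r1=0
thr0.r0=2 thr1.r0=2 thr2.r0=0 thr2.r1=2
thr0.r0=2 thr1.r0=2 thr2.r0=2 thr2.r1=2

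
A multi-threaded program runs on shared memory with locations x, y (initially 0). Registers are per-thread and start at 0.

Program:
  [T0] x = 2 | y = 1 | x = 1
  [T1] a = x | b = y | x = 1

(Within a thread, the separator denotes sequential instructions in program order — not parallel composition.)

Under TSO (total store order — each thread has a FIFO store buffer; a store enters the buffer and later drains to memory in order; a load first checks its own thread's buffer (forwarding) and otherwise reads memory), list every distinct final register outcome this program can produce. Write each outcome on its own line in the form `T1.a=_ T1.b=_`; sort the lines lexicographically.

outcome vector order: (T1.a,T1.b)
|TSO outcomes| = 5

T1.a=0 T1.b=0
T1.a=0 T1.b=1
T1.a=1 T1.b=1
T1.a=2 T1.b=0
T1.a=2 T1.b=1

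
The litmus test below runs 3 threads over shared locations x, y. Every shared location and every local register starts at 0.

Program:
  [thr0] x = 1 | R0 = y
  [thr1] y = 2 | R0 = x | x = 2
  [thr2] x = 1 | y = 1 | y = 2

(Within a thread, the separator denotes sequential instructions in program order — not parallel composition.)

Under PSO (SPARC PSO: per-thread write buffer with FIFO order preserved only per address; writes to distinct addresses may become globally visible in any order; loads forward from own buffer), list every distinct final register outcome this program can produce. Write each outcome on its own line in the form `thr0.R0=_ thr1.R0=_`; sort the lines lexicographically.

thr0.R0=0 thr1.R0=0
thr0.R0=0 thr1.R0=1
thr0.R0=1 thr1.R0=0
thr0.R0=1 thr1.R0=1
thr0.R0=2 thr1.R0=0
thr0.R0=2 thr1.R0=1

outcome vector order: (thr0.R0,thr1.R0)
|PSO outcomes| = 6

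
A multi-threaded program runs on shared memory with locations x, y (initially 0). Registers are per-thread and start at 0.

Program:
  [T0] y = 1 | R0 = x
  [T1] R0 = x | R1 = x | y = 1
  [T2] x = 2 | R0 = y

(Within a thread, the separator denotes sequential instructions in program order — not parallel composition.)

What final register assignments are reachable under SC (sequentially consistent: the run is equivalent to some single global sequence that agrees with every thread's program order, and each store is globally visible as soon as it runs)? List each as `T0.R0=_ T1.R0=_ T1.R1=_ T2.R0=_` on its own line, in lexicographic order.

outcome vector order: (T0.R0,T1.R0,T1.R1,T2.R0)
|SC outcomes| = 9

T0.R0=0 T1.R0=0 T1.R1=0 T2.R0=1
T0.R0=0 T1.R0=0 T1.R1=2 T2.R0=1
T0.R0=0 T1.R0=2 T1.R1=2 T2.R0=1
T0.R0=2 T1.R0=0 T1.R1=0 T2.R0=0
T0.R0=2 T1.R0=0 T1.R1=0 T2.R0=1
T0.R0=2 T1.R0=0 T1.R1=2 T2.R0=0
T0.R0=2 T1.R0=0 T1.R1=2 T2.R0=1
T0.R0=2 T1.R0=2 T1.R1=2 T2.R0=0
T0.R0=2 T1.R0=2 T1.R1=2 T2.R0=1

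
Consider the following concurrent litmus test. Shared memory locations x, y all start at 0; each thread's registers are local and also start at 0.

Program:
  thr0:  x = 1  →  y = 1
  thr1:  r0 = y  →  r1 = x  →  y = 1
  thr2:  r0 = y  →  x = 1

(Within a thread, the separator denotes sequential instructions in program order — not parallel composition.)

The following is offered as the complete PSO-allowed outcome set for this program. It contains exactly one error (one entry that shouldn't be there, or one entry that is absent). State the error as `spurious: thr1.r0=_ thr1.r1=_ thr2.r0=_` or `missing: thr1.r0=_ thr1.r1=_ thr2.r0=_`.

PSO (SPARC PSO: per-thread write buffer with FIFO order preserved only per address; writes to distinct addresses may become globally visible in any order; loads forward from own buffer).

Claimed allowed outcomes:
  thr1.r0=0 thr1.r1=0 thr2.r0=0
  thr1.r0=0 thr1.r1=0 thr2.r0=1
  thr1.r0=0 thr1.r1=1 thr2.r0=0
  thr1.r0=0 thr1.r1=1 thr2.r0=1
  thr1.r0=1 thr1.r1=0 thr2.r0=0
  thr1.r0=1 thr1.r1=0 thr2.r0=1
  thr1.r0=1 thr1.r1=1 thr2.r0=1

outcome vector order: (thr1.r0,thr1.r1,thr2.r0)
under PSO → 000, 001, 010, 011, 100, 101, 110, 111
PSO∖claimed = {110}

missing: thr1.r0=1 thr1.r1=1 thr2.r0=0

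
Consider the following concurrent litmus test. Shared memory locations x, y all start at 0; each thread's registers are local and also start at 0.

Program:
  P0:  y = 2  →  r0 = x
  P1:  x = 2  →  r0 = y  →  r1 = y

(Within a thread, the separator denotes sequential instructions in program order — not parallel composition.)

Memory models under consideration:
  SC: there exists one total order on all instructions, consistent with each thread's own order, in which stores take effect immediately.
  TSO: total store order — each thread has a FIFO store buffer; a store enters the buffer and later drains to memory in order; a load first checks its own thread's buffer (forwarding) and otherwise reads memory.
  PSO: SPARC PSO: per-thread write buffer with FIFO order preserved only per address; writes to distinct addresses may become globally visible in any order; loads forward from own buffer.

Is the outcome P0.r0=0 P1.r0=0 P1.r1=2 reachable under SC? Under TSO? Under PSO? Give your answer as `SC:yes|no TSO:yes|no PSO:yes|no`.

SC:no TSO:yes PSO:yes

outcome vector order: (P0.r0,P1.r0,P1.r1)
under SC → (0,2,2), (2,0,0), (2,0,2), (2,2,2)
under TSO → (0,0,0), (0,0,2), (0,2,2), (2,0,0), (2,0,2), (2,2,2)
under PSO → (0,0,0), (0,0,2), (0,2,2), (2,0,0), (2,0,2), (2,2,2)
target (0,0,2) ∈ {TSO,PSO}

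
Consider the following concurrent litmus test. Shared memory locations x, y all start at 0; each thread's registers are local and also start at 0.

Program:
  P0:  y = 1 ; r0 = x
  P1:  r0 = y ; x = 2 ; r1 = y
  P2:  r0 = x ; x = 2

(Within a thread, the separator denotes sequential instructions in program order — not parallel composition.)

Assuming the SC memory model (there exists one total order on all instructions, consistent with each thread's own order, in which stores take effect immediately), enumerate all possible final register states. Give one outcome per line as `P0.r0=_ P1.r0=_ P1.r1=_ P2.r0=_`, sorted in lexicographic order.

outcome vector order: (P0.r0,P1.r0,P1.r1,P2.r0)
|SC outcomes| = 10

P0.r0=0 P1.r0=0 P1.r1=1 P2.r0=0
P0.r0=0 P1.r0=0 P1.r1=1 P2.r0=2
P0.r0=0 P1.r0=1 P1.r1=1 P2.r0=0
P0.r0=0 P1.r0=1 P1.r1=1 P2.r0=2
P0.r0=2 P1.r0=0 P1.r1=0 P2.r0=0
P0.r0=2 P1.r0=0 P1.r1=0 P2.r0=2
P0.r0=2 P1.r0=0 P1.r1=1 P2.r0=0
P0.r0=2 P1.r0=0 P1.r1=1 P2.r0=2
P0.r0=2 P1.r0=1 P1.r1=1 P2.r0=0
P0.r0=2 P1.r0=1 P1.r1=1 P2.r0=2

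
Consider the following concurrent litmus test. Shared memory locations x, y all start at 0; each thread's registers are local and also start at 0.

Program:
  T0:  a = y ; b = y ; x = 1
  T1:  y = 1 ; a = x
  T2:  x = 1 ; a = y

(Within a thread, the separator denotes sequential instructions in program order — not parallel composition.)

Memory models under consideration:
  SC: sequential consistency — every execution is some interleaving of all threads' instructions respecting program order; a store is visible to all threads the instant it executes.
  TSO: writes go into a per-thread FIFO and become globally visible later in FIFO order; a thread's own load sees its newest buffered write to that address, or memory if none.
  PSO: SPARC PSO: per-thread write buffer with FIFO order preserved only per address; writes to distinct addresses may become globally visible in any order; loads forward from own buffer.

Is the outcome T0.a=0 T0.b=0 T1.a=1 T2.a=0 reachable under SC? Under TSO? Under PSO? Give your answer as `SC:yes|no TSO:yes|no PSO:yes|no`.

outcome vector order: (T0.a,T0.b,T1.a,T2.a)
[SC] allowed = {0/0/0/1 0/0/1/0 0/0/1/1 0/1/0/1 0/1/1/0 0/1/1/1 1/1/0/1 1/1/1/0 1/1/1/1}
[TSO] allowed = {0/0/0/0 0/0/0/1 0/0/1/0 0/0/1/1 0/1/0/0 0/1/0/1 0/1/1/0 0/1/1/1 1/1/0/0 1/1/0/1 1/1/1/0 1/1/1/1}
[PSO] allowed = {0/0/0/0 0/0/0/1 0/0/1/0 0/0/1/1 0/1/0/0 0/1/0/1 0/1/1/0 0/1/1/1 1/1/0/0 1/1/0/1 1/1/1/0 1/1/1/1}
target 0/0/1/0 ∈ {SC,TSO,PSO}

SC:yes TSO:yes PSO:yes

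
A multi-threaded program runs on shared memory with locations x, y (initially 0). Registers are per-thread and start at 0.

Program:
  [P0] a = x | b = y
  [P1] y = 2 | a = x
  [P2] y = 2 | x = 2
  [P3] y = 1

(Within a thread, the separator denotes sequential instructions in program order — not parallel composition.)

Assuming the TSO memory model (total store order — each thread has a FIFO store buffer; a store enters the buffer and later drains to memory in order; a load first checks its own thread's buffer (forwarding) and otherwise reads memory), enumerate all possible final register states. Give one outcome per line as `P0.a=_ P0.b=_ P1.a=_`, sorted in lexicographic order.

P0.a=0 P0.b=0 P1.a=0
P0.a=0 P0.b=0 P1.a=2
P0.a=0 P0.b=1 P1.a=0
P0.a=0 P0.b=1 P1.a=2
P0.a=0 P0.b=2 P1.a=0
P0.a=0 P0.b=2 P1.a=2
P0.a=2 P0.b=1 P1.a=0
P0.a=2 P0.b=1 P1.a=2
P0.a=2 P0.b=2 P1.a=0
P0.a=2 P0.b=2 P1.a=2

outcome vector order: (P0.a,P0.b,P1.a)
|TSO outcomes| = 10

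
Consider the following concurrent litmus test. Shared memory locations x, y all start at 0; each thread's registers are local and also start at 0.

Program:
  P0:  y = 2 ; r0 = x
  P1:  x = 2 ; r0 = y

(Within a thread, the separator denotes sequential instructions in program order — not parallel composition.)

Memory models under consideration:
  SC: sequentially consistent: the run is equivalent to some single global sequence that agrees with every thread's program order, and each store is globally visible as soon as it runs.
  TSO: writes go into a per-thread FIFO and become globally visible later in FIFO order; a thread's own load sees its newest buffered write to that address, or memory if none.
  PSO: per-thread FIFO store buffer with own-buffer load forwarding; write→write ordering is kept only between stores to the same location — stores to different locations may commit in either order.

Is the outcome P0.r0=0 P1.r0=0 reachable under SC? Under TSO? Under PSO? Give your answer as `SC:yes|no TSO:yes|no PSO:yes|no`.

SC:no TSO:yes PSO:yes

outcome vector order: (P0.r0,P1.r0)
SC (3): 0/2; 2/0; 2/2
TSO (4): 0/0; 0/2; 2/0; 2/2
PSO (4): 0/0; 0/2; 2/0; 2/2
target 0/0 ∈ {TSO,PSO}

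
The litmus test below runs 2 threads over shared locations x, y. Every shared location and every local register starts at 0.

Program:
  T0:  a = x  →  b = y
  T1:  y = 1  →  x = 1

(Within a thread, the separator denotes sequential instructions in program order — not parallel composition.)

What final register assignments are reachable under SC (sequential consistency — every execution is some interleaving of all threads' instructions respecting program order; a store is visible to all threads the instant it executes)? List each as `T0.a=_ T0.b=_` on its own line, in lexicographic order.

T0.a=0 T0.b=0
T0.a=0 T0.b=1
T0.a=1 T0.b=1

outcome vector order: (T0.a,T0.b)
|SC outcomes| = 3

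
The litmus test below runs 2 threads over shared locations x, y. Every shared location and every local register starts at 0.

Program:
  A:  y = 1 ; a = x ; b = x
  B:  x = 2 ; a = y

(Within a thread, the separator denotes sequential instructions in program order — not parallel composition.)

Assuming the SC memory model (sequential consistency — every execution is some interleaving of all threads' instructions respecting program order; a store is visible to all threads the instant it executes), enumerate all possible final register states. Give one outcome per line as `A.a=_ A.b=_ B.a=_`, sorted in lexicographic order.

A.a=0 A.b=0 B.a=1
A.a=0 A.b=2 B.a=1
A.a=2 A.b=2 B.a=0
A.a=2 A.b=2 B.a=1

outcome vector order: (A.a,A.b,B.a)
|SC outcomes| = 4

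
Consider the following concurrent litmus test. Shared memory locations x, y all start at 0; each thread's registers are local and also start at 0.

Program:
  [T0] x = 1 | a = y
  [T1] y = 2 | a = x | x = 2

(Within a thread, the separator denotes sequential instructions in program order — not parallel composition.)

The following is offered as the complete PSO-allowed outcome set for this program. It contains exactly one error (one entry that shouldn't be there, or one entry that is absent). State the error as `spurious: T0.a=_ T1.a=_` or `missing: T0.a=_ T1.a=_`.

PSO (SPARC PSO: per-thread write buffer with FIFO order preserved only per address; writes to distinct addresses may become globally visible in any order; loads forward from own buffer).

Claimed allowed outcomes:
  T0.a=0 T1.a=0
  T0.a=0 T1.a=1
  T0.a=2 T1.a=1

outcome vector order: (T0.a,T1.a)
[PSO] allowed = {0/0, 0/1, 2/0, 2/1}
PSO∖claimed = {2/0}

missing: T0.a=2 T1.a=0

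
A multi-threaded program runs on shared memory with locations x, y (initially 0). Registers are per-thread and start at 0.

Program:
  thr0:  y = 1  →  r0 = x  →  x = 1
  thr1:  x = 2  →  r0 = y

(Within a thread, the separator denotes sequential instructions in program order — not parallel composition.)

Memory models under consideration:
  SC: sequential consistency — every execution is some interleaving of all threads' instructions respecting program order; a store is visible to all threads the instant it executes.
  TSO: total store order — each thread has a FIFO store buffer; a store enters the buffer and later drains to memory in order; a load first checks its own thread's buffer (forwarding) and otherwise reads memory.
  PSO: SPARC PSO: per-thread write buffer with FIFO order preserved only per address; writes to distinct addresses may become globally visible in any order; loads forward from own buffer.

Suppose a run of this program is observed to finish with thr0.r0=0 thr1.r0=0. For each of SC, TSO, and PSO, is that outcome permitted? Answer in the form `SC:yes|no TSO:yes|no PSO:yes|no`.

outcome vector order: (thr0.r0,thr1.r0)
[SC] allowed = {<0 1> <2 0> <2 1>}
[TSO] allowed = {<0 0> <0 1> <2 0> <2 1>}
[PSO] allowed = {<0 0> <0 1> <2 0> <2 1>}
target <0 0> ∈ {TSO,PSO}

SC:no TSO:yes PSO:yes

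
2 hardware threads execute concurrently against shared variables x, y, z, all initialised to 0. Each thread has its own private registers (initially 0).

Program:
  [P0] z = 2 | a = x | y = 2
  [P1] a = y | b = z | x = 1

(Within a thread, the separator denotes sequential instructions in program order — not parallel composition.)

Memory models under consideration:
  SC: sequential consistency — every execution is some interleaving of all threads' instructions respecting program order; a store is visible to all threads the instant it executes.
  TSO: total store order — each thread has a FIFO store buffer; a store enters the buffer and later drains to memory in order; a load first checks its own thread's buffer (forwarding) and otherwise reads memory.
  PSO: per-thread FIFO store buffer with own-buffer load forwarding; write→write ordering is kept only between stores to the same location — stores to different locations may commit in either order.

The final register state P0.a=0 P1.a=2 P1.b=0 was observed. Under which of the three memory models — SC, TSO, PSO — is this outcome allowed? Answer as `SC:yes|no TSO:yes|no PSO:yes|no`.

SC:no TSO:no PSO:yes

outcome vector order: (P0.a,P1.a,P1.b)
under SC → <0 0 0>, <0 0 2>, <0 2 2>, <1 0 0>, <1 0 2>
under TSO → <0 0 0>, <0 0 2>, <0 2 2>, <1 0 0>, <1 0 2>
under PSO → <0 0 0>, <0 0 2>, <0 2 0>, <0 2 2>, <1 0 0>, <1 0 2>
target <0 2 0> ∈ {PSO}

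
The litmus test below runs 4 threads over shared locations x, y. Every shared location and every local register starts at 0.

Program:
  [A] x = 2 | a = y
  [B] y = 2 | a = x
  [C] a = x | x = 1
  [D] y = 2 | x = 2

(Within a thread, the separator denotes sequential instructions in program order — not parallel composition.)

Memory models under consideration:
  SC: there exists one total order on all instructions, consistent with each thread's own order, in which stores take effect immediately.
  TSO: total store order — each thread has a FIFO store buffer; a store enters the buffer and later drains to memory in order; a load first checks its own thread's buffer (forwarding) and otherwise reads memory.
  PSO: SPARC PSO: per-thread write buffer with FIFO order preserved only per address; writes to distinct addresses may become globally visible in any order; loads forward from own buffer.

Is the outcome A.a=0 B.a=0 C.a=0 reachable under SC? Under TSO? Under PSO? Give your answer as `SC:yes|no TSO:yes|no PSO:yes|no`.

SC:no TSO:yes PSO:yes

outcome vector order: (A.a,B.a,C.a)
SC (10): (0,1,0); (0,1,2); (0,2,0); (0,2,2); (2,0,0); (2,0,2); (2,1,0); (2,1,2); (2,2,0); (2,2,2)
TSO (12): (0,0,0); (0,0,2); (0,1,0); (0,1,2); (0,2,0); (0,2,2); (2,0,0); (2,0,2); (2,1,0); (2,1,2); (2,2,0); (2,2,2)
PSO (12): (0,0,0); (0,0,2); (0,1,0); (0,1,2); (0,2,0); (0,2,2); (2,0,0); (2,0,2); (2,1,0); (2,1,2); (2,2,0); (2,2,2)
target (0,0,0) ∈ {TSO,PSO}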